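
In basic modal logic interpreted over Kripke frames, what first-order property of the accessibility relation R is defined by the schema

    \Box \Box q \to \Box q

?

density: \forall x \forall y (Rxy \to \exists z (Rxz \wedge Rzy))

This schema is the C4 axiom.
It corresponds to density: \forall x \forall y (Rxy \to \exists z (Rxz \wedge Rzy)).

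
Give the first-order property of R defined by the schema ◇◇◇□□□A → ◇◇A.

∀x ∀y (xR³y → ∃w (yR³w ∧ xR²w))

This is a Sahlqvist (Geach-type) schema ◇^3□^3A → □^0◇^2A.
Minimal-valuation argument: fix x; take any y with xR^3y and any z with xR^0z. Set V(A) to the set of worlds R-reachable from y in exactly 3 steps. Then □^3A holds at y, so the antecedent holds at x; validity forces ◇^2A at z, giving a w with zR^2w and yR^3w.
First-order correspondent: ∀x ∀y (xR³y → ∃w (yR³w ∧ xR²w)).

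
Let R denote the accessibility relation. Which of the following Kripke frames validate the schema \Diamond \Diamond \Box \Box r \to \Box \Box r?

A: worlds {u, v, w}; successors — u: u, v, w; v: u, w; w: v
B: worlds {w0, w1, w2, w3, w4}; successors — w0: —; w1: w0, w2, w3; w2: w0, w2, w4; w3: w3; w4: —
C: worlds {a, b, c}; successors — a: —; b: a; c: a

C

Frame correspondent (Sahlqvist): \forall x \forall y \forall z ((x R^2 y \wedge x R^2 z) \to \exists w (y R^2 w \wedge z = w)) — i.e. a generalized confluence (Geach) condition.
A: fails — uR²w, uR²v but no t with wR²t and v=t.
B: fails — w1R²w0, w1R²w0 but no w with w0R²w and w0=w.
C: ✓.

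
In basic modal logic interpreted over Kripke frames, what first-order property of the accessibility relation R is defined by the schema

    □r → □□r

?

Transitivity

This schema is the 4 axiom.
It corresponds to transitivity: ∀x ∀y ∀z (Rxy ∧ Ryz → Rxz).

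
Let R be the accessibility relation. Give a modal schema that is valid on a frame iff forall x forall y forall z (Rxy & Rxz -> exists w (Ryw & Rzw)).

A defining formula is ◇□ψ → □◇ψ (the .2 axiom).
Suppose ◇□ψ→□◇ψ is valid. Take Rxy, Rxz and set V(ψ)={w : Ryw}. Then □ψ at y so ◇□ψ at x, so □◇ψ at x, so ◇ψ at z, giving w with Rzw and Ryw.

◇□ψ → □◇ψ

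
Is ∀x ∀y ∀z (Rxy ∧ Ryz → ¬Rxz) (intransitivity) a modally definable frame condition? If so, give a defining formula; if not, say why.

Modal frame validity is preserved under surjective bounded morphisms.
The 3-cycle (worlds w0,w1,w2 with w0→w1→w2→w0) is intransitive. Mapping every world to a single reflexive point • is a surjective bounded morphism; the reflexive point is not intransitive (R••∧R•• but R••).
So no modal formula (or set of formulas) defines exactly the intransitive frames.

Not modally definable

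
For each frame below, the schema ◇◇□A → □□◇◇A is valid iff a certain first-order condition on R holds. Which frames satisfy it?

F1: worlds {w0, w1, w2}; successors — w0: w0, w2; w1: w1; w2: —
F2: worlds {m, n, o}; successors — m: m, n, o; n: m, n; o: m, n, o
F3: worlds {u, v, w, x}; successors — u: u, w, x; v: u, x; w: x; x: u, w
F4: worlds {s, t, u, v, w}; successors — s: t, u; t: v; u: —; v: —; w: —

The schema corresponds to a generalized confluence (Geach) condition: ∀x ∀y ∀z ((xR²y ∧ xR²z) → ∃w (yRw ∧ zR²w)).
F1: fails — w0R²w0, w0R²w2 but no w with w0Rw and w2R²w.
F2: satisfies the condition.
F3: fails — uR²w, uR²w but no t with wRt and wR²t.
F4: fails — sR²v, sR²v but no w* with vRw* and vR²w*.

F2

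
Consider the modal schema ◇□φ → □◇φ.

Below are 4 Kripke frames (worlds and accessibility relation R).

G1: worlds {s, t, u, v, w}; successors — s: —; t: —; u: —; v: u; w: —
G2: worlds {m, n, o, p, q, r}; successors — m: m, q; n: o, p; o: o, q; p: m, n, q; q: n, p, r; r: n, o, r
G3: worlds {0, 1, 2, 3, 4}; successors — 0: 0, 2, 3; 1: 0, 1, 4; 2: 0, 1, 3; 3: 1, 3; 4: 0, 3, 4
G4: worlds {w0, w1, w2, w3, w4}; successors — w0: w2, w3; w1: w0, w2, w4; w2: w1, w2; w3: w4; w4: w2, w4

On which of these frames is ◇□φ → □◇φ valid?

G3

This is the axiom for convergence; its first-order frame correspondent is ∀x ∀y ∀z (Rxy ∧ Rxz → ∃w (Ryw ∧ Rzw)).
G1: fails — Rvu and Rvu but u and u have no common successor.
G2: fails — Rmq and Rmm but q and m have no common successor.
G3: satisfies the condition.
G4: fails — Rw0w2 and Rw0w3 but w2 and w3 have no common successor.
Valid on: G3.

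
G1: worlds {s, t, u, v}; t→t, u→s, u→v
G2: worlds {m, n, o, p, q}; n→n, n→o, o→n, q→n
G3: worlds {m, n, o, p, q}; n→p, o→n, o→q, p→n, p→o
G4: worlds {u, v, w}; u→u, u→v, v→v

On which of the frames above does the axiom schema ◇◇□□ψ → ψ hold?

The schema corresponds to a generalized confluence (Geach) condition: ∀x ∀y (xR²y → ∃w (yR²w ∧ x = w)).
G1: ✓.
G2: fails — qR²n but no w with nR²w and q=w.
G3: fails — nR²o but no w with oR²w and n=w.
G4: fails — uR²v but no t with vR²t and u=t.
Valid on: G1.

G1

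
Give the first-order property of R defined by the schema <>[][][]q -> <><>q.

This is a Sahlqvist (Geach-type) schema ◇^1□^3q → □^0◇^2q.
Minimal-valuation argument: fix x; take any y with xR^1y and any z with xR^0z. Set V(q) to the set of worlds R-reachable from y in exactly 3 steps. Then □^3q holds at y, so the antecedent holds at x; validity forces ◇^2q at z, giving a w with zR^2w and yR^3w.
First-order correspondent: forall x forall y (xRy -> exists w (y R^3 w & x R^2 w)).

forall x forall y (xRy -> exists w (y R^3 w & x R^2 w))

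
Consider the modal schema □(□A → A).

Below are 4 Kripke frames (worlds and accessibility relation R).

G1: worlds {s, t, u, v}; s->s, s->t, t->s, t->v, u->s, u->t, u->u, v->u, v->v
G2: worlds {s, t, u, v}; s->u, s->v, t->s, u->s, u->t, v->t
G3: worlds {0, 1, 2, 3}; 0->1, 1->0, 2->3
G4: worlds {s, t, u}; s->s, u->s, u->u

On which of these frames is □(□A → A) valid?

Frame correspondent (Sahlqvist): ∀x ∀y (Rxy → Ryy) — i.e. shift-reflexivity.
G1: fails — Rut but not Rtt.
G2: fails — Rut but not Rtt.
G3: fails — R01 but not R11.
G4: holds.

G4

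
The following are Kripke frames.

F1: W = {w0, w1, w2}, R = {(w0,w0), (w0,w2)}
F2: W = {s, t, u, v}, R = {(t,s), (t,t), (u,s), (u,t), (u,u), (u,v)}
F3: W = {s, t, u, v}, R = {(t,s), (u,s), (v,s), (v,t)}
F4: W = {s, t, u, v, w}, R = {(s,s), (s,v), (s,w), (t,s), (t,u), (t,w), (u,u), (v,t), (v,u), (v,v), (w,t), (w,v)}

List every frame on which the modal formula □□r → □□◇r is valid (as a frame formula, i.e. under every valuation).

F4

The schema corresponds to a generalized confluence (Geach) condition: ∀x ∀z (xR²z → ∃w (xR²w ∧ zRw)).
F1: fails — w0R²w2 but no w with w0R²w and w2Rw.
F2: fails — tR²s but no w with tR²w and sRw.
F3: fails — vR²s but no w with vR²w and sRw.
F4: satisfies the condition.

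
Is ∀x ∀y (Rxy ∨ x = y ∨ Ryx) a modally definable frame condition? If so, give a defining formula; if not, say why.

Not modally definable

Modal frame validity is preserved under disjoint unions.
Take 4 disjoint single-world reflexive frames: each is trivially connected, but their disjoint union has 4 worlds with no edge between distinct components, so it is not connected.
So the class is not modally definable.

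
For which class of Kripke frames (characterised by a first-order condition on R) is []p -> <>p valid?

seriality

Suppose □p→◇p is valid. At any x set V(p)=W. Then □p at x, so ◇p at x, so x has a successor.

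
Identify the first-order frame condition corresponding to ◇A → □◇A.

The Euclidean property

Suppose ◇A→□◇A is valid. Take Rxy, Rxz and set V(A)={y}. Then ◇A at x, so □◇A at x, so ◇A at z, so some w with Rzw has A; w=y, i.e. Rzy. By symmetry of the argument, Ryz.
Conversely, any frame satisfying ∀x ∀y ∀z (Rxy ∧ Rxz → Ryz) validates the schema.
Frame condition: ∀x ∀y ∀z (Rxy ∧ Rxz → Ryz).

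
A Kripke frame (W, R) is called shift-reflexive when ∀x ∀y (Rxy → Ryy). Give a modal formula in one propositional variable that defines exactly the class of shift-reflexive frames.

□(□ψ → ψ)

A defining formula is □(□ψ → ψ) (the T□ axiom).
Suppose □(□ψ→ψ) is valid. Take Rxy and set V(ψ)={w : Ryw}. Then at y, □ψ holds; since □(□ψ→ψ) at x, □ψ→ψ at y, so ψ at y, i.e. Ryy.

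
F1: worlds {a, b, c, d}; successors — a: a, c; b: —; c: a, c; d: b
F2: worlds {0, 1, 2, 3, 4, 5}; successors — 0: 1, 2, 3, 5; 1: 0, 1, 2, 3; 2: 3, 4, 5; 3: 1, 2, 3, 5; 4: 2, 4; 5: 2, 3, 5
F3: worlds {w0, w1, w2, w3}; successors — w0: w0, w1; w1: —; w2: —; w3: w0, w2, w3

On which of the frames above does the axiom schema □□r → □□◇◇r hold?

Frame correspondent (Sahlqvist): ∀x ∀z (xR²z → ∃w (xR²w ∧ zR²w)) — i.e. a generalized confluence (Geach) condition.
F1: condition met.
F2: condition met.
F3: fails — w0R²w1 but no w with w0R²w and w1R²w.
Valid on: F1, F2.

F1, F2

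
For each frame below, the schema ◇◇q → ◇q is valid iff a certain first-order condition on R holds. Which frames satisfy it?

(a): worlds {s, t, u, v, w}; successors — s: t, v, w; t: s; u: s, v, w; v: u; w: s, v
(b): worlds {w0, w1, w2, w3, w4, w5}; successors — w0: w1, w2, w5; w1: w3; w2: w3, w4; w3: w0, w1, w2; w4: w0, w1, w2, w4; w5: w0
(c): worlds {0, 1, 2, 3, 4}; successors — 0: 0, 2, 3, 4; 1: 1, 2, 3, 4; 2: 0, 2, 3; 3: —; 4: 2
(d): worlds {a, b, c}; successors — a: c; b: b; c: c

(d)

Frame correspondent (Sahlqvist): ∀x ∀y ∀z (Rxy ∧ Ryz → Rxz) — i.e. transitivity.
(a): fails — Ruv and Rvu but not Ruu.
(b): fails — Rw2w4 and Rw4w1 but not Rw2w1.
(c): fails — R12 and R20 but not R10.
(d): ✓.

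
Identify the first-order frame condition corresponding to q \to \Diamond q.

This is a form of the T axiom.
Its frame correspondent is reflexivity — \forall x Rxx.

reflexivity: \forall x Rxx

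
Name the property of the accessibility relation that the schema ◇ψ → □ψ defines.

Partial functionality

This is the CD axiom.
Its frame correspondent is partial functionality — ∀x ∀y ∀z (Rxy ∧ Rxz → y = z).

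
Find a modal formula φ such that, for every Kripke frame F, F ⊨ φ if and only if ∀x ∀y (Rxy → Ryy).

The condition is shift-reflexivity. The T□ schema □(□q → q) defines it.
Suppose □(□q→q) is valid. Take Rxy and set V(q)={w : Ryw}. Then at y, □q holds; since □(□q→q) at x, □q→q at y, so q at y, i.e. Ryy.

□(□q → q)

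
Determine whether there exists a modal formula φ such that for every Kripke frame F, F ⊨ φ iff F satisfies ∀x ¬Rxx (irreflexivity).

If a class were modally definable it would be closed under surjective bounded morphisms (Goldblatt–Thomason).
The 4-cycle (worlds 0,1,2,3 with 0→1→2→3→0) is irreflexive, and the map sending every world to a single reflexive point • is a surjective bounded morphism (forth: every edge maps to (•,•); back: every world has a successor). So any modal formula valid on the 4-cycle is also valid on the reflexive point, which is not irreflexive.
So no modal formula (or set of formulas) defines exactly the irreflexive frames.

No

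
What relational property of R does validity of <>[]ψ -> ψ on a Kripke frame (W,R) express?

symmetry: forall x forall y (Rxy -> Ryx)

Equivalently (dual form): ψ → □◇ψ.
Suppose ψ→□◇ψ is valid. Take Rxy and set V(ψ)={x}. Then ψ at x, so □◇ψ at x, so ◇ψ at y, so some z with Ryz has ψ; z=x, i.e. Ryx.
The converse is a direct semantic check.
So the correspondent is symmetry.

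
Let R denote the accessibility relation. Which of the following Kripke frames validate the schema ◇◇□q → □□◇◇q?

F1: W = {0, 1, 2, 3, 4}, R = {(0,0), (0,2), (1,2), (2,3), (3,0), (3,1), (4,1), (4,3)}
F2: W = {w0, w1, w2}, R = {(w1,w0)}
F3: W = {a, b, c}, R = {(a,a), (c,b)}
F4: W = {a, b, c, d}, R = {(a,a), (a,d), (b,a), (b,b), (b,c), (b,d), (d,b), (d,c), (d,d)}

Frame correspondent (Sahlqvist): ∀x ∀y ∀z ((xR²y ∧ xR²z) → ∃w (yRw ∧ zR²w)) — i.e. a generalized confluence (Geach) condition.
F1: fails — 0R²2, 0R²2 but no w with 2Rw and 2R²w.
F2: condition met.
F3: condition met.
F4: fails — aR²a, aR²c but no w with aRw and cR²w.
Valid on: F2, F3.

F2, F3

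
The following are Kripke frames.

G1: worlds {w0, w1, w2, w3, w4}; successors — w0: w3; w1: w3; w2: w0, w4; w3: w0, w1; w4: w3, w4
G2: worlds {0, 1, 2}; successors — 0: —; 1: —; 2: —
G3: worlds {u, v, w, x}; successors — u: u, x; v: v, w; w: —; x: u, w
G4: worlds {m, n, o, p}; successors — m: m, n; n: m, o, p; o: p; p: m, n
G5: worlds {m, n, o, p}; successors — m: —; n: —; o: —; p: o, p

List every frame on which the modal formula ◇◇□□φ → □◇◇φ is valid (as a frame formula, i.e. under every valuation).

G2, G4

This is the axiom for a generalized confluence (Geach) condition; its first-order frame correspondent is ∀x ∀y ∀z ((xR²y ∧ xRz) → ∃w (yR²w ∧ zR²w)).
G1: fails — w0R²w0, w0Rw3 but no w with w0R²w and w3R²w.
G2: holds.
G3: fails — uR²w, uRu but no t with wR²t and uR²t.
G4: holds.
G5: fails — pR²o, pRo but no w with oR²w and oR²w.
Valid on: G2, G4.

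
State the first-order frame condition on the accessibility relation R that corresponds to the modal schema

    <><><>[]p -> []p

This is a Sahlqvist (Geach-type) schema ◇^3□^1p → □^1◇^0p.
First-order correspondent: forall x forall y forall z ((x R^3 y & xRz) -> exists w (yRw & z = w)).

forall x forall y forall z ((x R^3 y & xRz) -> exists w (yRw & z = w))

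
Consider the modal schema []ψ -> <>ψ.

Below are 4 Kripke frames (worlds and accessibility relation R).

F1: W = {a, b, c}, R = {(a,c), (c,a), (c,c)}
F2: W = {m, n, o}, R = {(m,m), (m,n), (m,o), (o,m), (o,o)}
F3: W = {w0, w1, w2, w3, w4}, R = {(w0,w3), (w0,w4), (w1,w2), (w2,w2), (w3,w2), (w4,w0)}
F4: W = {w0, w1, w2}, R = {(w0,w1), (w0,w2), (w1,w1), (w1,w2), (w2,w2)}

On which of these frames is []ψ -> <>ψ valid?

This is the axiom for seriality; its first-order frame correspondent is forall x exists y Rxy.
F1: fails — world b has no successor.
F2: fails — world n has no successor.
F3: holds.
F4: holds.

F3, F4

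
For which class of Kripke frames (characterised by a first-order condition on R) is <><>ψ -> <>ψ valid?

Equivalently (dual form): □ψ → □□ψ.
Suppose □ψ→□□ψ is valid. Take Rxy, Ryz and set V(ψ)={w : Rxw}. Then □ψ at x, so □□ψ at x, so □ψ at y, so ψ at z, i.e. Rxz.

transitivity: forall x forall y forall z (Rxy & Ryz -> Rxz)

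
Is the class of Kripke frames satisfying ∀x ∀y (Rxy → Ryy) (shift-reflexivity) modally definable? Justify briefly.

Yes — defined by □(□r → r)

This is a Sahlqvist condition; the T□ axiom □(□r → r) defines it.
Suppose □(□r→r) is valid. Take Rxy and set V(r)={w : Ryw}. Then at y, □r holds; since □(□r→r) at x, □r→r at y, so r at y, i.e. Ryy.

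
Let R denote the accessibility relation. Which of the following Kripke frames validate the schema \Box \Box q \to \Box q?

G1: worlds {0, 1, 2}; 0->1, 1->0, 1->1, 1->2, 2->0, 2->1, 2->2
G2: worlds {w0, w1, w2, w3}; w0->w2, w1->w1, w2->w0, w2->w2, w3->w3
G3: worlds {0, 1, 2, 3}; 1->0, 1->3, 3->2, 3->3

Frame correspondent (Sahlqvist): \forall x \forall y (Rxy \to \exists z (Rxz \wedge Rzy)) — i.e. density.
G1: holds.
G2: holds.
G3: fails — R10 but no z with R1z and Rz0.

G1, G2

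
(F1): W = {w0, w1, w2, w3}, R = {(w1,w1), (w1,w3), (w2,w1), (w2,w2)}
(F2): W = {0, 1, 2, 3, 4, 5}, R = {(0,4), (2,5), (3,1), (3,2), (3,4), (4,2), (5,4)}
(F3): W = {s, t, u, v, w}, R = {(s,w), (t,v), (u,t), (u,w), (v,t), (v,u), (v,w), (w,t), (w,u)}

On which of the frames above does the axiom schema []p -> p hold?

Frame correspondent (Sahlqvist): forall x Rxx — i.e. reflexivity.
(F1): fails — world w0 does not see itself.
(F2): fails — world 0 does not see itself.
(F3): fails — world s does not see itself.

none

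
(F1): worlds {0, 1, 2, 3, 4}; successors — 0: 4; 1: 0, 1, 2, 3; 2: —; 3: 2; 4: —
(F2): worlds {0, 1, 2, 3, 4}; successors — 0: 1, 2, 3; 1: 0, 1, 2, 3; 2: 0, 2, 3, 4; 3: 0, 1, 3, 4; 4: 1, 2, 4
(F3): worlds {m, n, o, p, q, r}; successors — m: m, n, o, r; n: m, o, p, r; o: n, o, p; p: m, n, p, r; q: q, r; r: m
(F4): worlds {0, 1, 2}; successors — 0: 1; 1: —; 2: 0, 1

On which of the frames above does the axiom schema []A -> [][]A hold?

This is the axiom for transitivity; its first-order frame correspondent is forall x forall y forall z (Rxy & Ryz -> Rxz).
(F1): fails — R10 and R04 but not R14.
(F2): fails — R34 and R42 but not R32.
(F3): fails — Ron and Rnr but not Ror.
(F4): satisfies the condition.
Valid on: (F4).

(F4)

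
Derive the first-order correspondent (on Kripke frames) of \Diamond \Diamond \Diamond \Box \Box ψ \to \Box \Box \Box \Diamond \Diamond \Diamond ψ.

This is a Sahlqvist (Geach-type) schema ◇^3□^2ψ → □^3◇^3ψ.
Minimal-valuation argument: fix x; take any y with xR^3y and any z with xR^3z. Set V(ψ) to the set of worlds R-reachable from y in exactly 2 steps. Then □^2ψ holds at y, so the antecedent holds at x; validity forces ◇^3ψ at z, giving a w with zR^3w and yR^2w.
First-order correspondent: \forall x \forall y \forall z ((x R^3 y \wedge x R^3 z) \to \exists w (y R^2 w \wedge z R^3 w)).

\forall x \forall y \forall z ((x R^3 y \wedge x R^3 z) \to \exists w (y R^2 w \wedge z R^3 w))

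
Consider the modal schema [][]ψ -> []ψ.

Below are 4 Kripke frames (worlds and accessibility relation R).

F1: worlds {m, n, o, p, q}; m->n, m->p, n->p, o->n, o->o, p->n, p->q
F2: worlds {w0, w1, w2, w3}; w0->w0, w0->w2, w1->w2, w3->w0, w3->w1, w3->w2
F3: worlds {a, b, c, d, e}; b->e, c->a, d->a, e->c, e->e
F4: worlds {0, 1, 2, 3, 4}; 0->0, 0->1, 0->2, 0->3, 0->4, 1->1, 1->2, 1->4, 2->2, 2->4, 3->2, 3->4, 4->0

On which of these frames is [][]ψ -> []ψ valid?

Frame correspondent (Sahlqvist): forall x forall y (Rxy -> exists z (Rxz & Rzy)) — i.e. density.
F1: fails — Rpn but no z with Rpz and Rzn.
F2: fails — Rw1w2 but no z with Rw1z and Rzw2.
F3: fails — Rca but no z with Rcz and Rza.
F4: holds.

F4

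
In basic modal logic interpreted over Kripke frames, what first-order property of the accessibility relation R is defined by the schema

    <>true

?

◇⊤ holds at w iff w has a successor, so frame-validity of ◇⊤ is exactly seriality. Equivalently via □p → ◇p:
Suppose □p→◇p is valid. At any x set V(p)=W. Then □p at x, so ◇p at x, so x has a successor.
Conversely, any frame satisfying forall x exists y Rxy validates the schema.
So the correspondent is seriality.

seriality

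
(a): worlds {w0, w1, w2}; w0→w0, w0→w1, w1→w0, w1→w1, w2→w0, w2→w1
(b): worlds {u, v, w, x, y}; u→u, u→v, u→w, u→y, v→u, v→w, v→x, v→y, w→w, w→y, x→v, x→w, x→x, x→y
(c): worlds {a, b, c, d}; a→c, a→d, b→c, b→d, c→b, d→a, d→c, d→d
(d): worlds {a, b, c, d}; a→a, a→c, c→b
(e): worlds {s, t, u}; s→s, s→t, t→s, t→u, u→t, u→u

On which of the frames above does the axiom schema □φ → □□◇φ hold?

Frame correspondent (Sahlqvist): ∀x ∀z (xR²z → ∃w (xRw ∧ zRw)) — i.e. a generalized confluence (Geach) condition.
(a): ✓.
(b): fails — uR²y but no t with uRt and yRt.
(c): fails — aR²c but no w with aRw and cRw.
(d): fails — aR²b but no w with aRw and bRw.
(e): ✓.

(a), (e)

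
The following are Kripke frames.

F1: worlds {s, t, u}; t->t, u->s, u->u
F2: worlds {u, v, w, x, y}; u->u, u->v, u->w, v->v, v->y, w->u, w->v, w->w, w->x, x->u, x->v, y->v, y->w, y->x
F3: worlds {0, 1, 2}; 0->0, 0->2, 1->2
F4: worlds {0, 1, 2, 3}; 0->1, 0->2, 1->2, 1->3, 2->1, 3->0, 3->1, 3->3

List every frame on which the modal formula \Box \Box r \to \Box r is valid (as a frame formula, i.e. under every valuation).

This is the axiom for density; its first-order frame correspondent is \forall x \forall y (Rxy \to \exists z (Rxz \wedge Rzy)).
F1: holds.
F2: holds.
F3: fails — R12 but no z with R1z and Rz2.
F4: fails — R12 but no z with R1z and Rz2.

F1, F2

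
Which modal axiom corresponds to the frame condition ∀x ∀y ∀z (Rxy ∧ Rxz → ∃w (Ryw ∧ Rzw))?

◇□r → □◇r

This is convergence; the standard corresponding axiom is .2: ◇□r → □◇r.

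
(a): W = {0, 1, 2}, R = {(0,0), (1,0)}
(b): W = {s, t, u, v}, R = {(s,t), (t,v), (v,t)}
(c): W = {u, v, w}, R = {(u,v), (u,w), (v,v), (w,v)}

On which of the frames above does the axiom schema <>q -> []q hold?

(a), (b)

The schema corresponds to partial functionality: forall x forall y forall z (Rxy & Rxz -> y = z).
(a): holds.
(b): holds.
(c): fails — u sees both v and w.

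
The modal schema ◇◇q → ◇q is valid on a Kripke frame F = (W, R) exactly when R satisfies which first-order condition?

transitivity

This is frame-equivalent to □q → □□q (substitute ¬q for q and contrapose).
Suppose □q→□□q is valid. Take Rxy, Ryz and set V(q)={w : Rxw}. Then □q at x, so □□q at x, so □q at y, so q at z, i.e. Rxz.
Conversely, any frame satisfying ∀x ∀y ∀z (Rxy ∧ Ryz → Rxz) validates the schema.
Frame condition: ∀x ∀y ∀z (Rxy ∧ Ryz → Rxz).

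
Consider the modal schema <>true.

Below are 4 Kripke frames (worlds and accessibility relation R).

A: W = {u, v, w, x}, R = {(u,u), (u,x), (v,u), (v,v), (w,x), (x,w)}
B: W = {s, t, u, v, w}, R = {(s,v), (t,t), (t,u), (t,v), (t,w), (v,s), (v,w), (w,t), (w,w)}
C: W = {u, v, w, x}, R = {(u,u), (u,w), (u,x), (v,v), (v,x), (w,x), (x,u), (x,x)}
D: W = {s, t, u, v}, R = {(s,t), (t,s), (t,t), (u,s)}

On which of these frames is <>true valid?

A, C

This is the axiom for seriality; its first-order frame correspondent is forall x exists y Rxy.
A: ✓.
B: fails — world u has no successor.
C: ✓.
D: fails — world v has no successor.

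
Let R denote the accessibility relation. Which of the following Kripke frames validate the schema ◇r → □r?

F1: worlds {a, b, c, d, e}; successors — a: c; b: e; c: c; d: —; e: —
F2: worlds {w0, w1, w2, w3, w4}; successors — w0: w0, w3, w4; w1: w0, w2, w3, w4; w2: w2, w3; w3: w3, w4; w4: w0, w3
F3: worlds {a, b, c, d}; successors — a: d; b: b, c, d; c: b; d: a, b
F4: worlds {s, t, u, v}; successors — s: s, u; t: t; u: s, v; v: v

F1

This is the axiom for partial functionality; its first-order frame correspondent is ∀x ∀y ∀z (Rxy ∧ Rxz → y = z).
F1: condition met.
F2: fails — w0 sees both w0 and w3.
F3: fails — b sees both b and c.
F4: fails — s sees both s and u.
Valid on: F1.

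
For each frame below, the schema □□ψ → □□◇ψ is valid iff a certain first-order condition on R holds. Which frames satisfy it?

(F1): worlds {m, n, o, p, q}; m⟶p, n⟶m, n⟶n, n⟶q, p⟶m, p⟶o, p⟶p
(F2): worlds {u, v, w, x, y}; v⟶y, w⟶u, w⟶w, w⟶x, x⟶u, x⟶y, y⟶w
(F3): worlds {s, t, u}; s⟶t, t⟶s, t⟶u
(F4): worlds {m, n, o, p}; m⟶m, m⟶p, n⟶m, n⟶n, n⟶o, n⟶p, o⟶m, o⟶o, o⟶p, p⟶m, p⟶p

(F4)

The schema corresponds to a generalized confluence (Geach) condition: ∀x ∀z (xR²z → ∃w (xR²w ∧ zRw)).
(F1): fails — mR²o but no w with mR²w and oRw.
(F2): fails — wR²u but no t with wR²t and uRt.
(F3): fails — sR²s but no w with sR²w and sRw.
(F4): satisfies the condition.
Valid on: (F4).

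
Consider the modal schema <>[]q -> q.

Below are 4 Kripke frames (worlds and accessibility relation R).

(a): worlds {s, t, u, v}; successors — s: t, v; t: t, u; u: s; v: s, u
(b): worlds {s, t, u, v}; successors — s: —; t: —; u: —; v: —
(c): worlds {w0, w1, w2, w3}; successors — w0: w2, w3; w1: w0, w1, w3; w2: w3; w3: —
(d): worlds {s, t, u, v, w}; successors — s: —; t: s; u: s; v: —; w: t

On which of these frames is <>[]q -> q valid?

(b)

Frame correspondent (Sahlqvist): forall x forall y (Rxy -> Ryx) — i.e. symmetry.
(a): fails — Rus but not Rsu.
(b): ✓.
(c): fails — Rw1w0 but not Rw0w1.
(d): fails — Rus but not Rsu.
Valid on: (b).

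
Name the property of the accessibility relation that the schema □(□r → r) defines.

Shift-reflexivity

Suppose □(□r→r) is valid. Take Rxy and set V(r)={w : Ryw}. Then at y, □r holds; since □(□r→r) at x, □r→r at y, so r at y, i.e. Ryy.
Conversely, on a frame with shift-reflexivity the schema holds at every world under every valuation.
Frame condition: ∀x ∀y (Rxy → Ryy).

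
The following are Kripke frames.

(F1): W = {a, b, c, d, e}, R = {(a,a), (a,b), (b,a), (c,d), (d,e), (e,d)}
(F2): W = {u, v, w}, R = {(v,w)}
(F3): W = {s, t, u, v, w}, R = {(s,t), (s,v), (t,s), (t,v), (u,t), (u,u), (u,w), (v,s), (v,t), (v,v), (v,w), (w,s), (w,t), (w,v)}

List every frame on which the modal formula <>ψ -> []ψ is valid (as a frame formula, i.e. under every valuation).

(F2)

Frame correspondent (Sahlqvist): forall x forall y forall z (Rxy & Rxz -> y = z) — i.e. partial functionality.
(F1): fails — a sees both a and b.
(F2): holds.
(F3): fails — s sees both t and v.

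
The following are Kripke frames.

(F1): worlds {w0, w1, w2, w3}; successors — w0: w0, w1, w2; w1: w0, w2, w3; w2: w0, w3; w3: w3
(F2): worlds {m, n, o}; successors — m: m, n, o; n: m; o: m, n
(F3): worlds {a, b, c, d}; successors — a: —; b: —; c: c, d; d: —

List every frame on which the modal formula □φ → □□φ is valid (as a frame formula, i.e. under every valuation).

The schema corresponds to transitivity: ∀x ∀y ∀z (Rxy ∧ Ryz → Rxz).
(F1): fails — Rw1w0 and Rw0w1 but not Rw1w1.
(F2): fails — Rom and Rmo but not Roo.
(F3): satisfies the condition.

(F3)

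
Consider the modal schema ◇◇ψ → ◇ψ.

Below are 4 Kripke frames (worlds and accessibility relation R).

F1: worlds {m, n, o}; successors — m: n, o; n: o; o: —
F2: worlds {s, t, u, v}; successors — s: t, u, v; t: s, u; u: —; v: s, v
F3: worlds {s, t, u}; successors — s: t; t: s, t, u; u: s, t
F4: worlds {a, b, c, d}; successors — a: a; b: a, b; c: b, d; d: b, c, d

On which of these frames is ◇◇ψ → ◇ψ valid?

The schema corresponds to transitivity: ∀x ∀y ∀z (Rxy ∧ Ryz → Rxz).
F1: condition met.
F2: fails — Rts and Rsv but not Rtv.
F3: fails — Rut and Rtu but not Ruu.
F4: fails — Rcd and Rdc but not Rcc.

F1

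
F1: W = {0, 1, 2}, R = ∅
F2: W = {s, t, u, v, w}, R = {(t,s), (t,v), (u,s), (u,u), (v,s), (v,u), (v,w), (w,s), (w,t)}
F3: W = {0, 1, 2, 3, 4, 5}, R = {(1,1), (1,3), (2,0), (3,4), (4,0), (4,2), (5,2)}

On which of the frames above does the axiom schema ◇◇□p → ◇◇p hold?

This is the axiom for a generalized confluence (Geach) condition; its first-order frame correspondent is ∀x ∀y (xR²y → ∃w (yRw ∧ xR²w)).
F1: ✓.
F2: fails — tR²s but no w* with sRw* and tR²w*.
F3: fails — 1R²4 but no w with 4Rw and 1R²w.
Valid on: F1.

F1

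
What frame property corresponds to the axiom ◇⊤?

seriality: ∀x ∃y Rxy

This is a form of the D axiom.
Its frame correspondent is seriality — ∀x ∃y Rxy.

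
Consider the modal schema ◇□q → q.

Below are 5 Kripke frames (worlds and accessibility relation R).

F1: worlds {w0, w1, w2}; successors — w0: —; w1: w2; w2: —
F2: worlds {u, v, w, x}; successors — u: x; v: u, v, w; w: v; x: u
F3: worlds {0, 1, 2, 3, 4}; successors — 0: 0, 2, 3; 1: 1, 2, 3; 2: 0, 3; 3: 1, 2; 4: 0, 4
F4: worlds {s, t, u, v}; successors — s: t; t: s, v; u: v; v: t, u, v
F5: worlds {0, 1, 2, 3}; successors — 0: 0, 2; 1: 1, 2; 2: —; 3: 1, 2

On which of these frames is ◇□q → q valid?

F4

Frame correspondent (Sahlqvist): ∀x ∀y (Rxy → Ryx) — i.e. symmetry.
F1: fails — Rw1w2 but not Rw2w1.
F2: fails — Rvu but not Ruv.
F3: fails — R12 but not R21.
F4: satisfies the condition.
F5: fails — R32 but not R23.
Valid on: F4.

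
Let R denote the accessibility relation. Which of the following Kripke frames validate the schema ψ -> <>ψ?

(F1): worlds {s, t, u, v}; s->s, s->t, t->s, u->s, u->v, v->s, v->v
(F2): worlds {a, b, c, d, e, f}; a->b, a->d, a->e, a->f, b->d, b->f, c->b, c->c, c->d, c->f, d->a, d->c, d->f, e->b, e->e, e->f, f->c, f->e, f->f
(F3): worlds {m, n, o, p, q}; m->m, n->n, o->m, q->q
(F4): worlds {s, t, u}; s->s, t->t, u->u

The schema corresponds to a generalized confluence (Geach) condition: forall x exists w (x = w & xRw).
(F1): fails — at t but no w with t=w and tRw.
(F2): fails — at a but no w with a=w and aRw.
(F3): fails — at o but no w with o=w and oRw.
(F4): ✓.

(F4)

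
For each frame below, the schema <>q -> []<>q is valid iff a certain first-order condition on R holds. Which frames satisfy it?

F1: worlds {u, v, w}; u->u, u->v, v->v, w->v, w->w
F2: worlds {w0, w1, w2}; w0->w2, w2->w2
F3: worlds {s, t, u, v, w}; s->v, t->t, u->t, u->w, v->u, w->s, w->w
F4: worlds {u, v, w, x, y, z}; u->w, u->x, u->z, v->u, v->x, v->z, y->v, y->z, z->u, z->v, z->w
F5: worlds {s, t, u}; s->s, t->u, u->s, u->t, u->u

This is the axiom for the Euclidean property; its first-order frame correspondent is forall x forall y forall z (Rxy & Rxz -> Ryz).
F1: fails — Ruv and Ruu but not Rvu.
F2: condition met.
F3: fails — Rsv and Rsv but not Rvv.
F4: fails — Ruz and Ruz but not Rzz.
F5: fails — Rut and Rut but not Rtt.

F2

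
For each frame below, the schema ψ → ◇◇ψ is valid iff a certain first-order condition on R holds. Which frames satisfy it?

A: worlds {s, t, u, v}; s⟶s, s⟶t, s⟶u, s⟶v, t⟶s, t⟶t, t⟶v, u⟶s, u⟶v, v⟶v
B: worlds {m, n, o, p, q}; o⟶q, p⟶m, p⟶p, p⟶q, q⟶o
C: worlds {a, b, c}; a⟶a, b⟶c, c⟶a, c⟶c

A

The schema corresponds to a generalized confluence (Geach) condition: ∀x ∃w (x = w ∧ xR²w).
A: ✓.
B: fails — at m but no w with m=w and mR²w.
C: fails — at b but no w with b=w and bR²w.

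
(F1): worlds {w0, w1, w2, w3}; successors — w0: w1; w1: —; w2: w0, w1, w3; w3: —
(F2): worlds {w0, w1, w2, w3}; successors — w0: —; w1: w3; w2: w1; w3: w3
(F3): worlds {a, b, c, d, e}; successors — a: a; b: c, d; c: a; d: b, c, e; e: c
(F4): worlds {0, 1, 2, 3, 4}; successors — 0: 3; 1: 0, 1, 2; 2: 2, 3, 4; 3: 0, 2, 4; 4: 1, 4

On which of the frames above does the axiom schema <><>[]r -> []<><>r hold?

This is the axiom for a generalized confluence (Geach) condition; its first-order frame correspondent is forall x forall y forall z ((x R^2 y & xRz) -> exists w (yRw & z R^2 w)).
(F1): fails — w2R²w1, w2Rw0 but no w with w1Rw and w0R²w.
(F2): satisfies the condition.
(F3): fails — bR²b, bRc but no w with bRw and cR²w.
(F4): fails — 1R²0, 1R0 but no w with 0Rw and 0R²w.

(F2)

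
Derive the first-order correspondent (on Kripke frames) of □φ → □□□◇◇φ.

This is a Sahlqvist (Geach-type) schema ◇^0□^1φ → □^3◇^2φ.
First-order correspondent: ∀x ∀z (xR³z → ∃w (xRw ∧ zR²w)).

∀x ∀z (xR³z → ∃w (xRw ∧ zR²w))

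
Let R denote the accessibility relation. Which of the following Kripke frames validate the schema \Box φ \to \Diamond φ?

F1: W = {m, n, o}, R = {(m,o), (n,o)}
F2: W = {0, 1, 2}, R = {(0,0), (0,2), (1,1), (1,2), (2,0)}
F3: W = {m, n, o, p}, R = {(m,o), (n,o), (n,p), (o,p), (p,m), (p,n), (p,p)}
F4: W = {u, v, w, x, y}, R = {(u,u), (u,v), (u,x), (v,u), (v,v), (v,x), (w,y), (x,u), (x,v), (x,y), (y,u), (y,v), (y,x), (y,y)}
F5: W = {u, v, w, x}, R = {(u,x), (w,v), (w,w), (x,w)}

F2, F3, F4

This is the axiom for seriality; its first-order frame correspondent is \forall x \exists y Rxy.
F1: fails — world o has no successor.
F2: ✓.
F3: ✓.
F4: ✓.
F5: fails — world v has no successor.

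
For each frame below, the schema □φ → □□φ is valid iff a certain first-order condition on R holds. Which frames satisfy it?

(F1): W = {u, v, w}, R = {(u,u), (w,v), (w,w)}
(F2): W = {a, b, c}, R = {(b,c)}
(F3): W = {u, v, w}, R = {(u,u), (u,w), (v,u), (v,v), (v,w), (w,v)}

(F1), (F2)

Frame correspondent (Sahlqvist): ∀x ∀y ∀z (Rxy ∧ Ryz → Rxz) — i.e. transitivity.
(F1): satisfies the condition.
(F2): satisfies the condition.
(F3): fails — Ruw and Rwv but not Ruv.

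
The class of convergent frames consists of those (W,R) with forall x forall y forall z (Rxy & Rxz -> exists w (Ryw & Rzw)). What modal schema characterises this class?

This is convergence; the standard corresponding axiom is .2: ◇□s → □◇s.

◇□s → □◇s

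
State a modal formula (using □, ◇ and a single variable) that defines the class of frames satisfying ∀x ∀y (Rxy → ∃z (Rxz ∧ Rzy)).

□□r → □r

The condition is density. The C4 schema □□r → □r defines it.
Suppose □□r→□r is valid. Take Rxy and set V(r)={w : xR²w}. Then □□r at x, so □r at x, so r at y, i.e. ∃z(Rxz∧Rzy).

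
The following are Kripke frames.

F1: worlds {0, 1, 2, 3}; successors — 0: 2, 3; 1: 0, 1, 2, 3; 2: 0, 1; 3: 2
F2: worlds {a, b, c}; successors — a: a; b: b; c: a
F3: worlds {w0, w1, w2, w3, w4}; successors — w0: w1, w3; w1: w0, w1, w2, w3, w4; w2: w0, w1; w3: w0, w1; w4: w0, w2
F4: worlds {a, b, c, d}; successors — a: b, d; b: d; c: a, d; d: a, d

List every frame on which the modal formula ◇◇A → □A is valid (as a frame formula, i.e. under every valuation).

F2

Frame correspondent (Sahlqvist): ∀x ∀y ∀z ((xR²y ∧ xRz) → ∃w (y = w ∧ z = w)) — i.e. a generalized confluence (Geach) condition.
F1: fails — 0R²0, 0R2 but 0 ≠ 2.
F2: satisfies the condition.
F3: fails — w0R²w0, w0Rw1 but w0 ≠ w1.
F4: fails — aR²a, aRb but a ≠ b.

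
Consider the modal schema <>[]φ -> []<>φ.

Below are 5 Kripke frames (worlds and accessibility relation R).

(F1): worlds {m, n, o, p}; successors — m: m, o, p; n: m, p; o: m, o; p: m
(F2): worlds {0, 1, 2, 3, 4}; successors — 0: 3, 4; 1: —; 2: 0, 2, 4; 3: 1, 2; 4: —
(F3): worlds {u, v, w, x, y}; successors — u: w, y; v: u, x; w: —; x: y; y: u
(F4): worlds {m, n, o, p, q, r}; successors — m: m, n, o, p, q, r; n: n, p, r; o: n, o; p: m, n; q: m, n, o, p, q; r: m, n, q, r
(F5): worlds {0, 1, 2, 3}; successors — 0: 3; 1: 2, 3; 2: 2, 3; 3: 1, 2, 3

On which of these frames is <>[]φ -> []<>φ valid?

The schema corresponds to convergence: forall x forall y forall z (Rxy & Rxz -> exists w (Ryw & Rzw)).
(F1): condition met.
(F2): fails — R04 and R04 but 4 and 4 have no common successor.
(F3): fails — Ruw and Ruw but w and w have no common successor.
(F4): condition met.
(F5): condition met.

(F1), (F4), (F5)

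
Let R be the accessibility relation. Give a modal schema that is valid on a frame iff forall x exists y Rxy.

□r → ◇r

The condition is seriality. The D schema □r → ◇r defines it.
Suppose □r→◇r is valid. At any x set V(r)=W. Then □r at x, so ◇r at x, so x has a successor.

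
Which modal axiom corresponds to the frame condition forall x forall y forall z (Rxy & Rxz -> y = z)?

This is partial functionality; the standard corresponding axiom is CD: ◇r → □r.
Suppose ◇r→□r is valid. Take Rxy, Rxz and set V(r)={y}. Then ◇r at x, so □r at x, so r at z, i.e. z=y.

◇r → □r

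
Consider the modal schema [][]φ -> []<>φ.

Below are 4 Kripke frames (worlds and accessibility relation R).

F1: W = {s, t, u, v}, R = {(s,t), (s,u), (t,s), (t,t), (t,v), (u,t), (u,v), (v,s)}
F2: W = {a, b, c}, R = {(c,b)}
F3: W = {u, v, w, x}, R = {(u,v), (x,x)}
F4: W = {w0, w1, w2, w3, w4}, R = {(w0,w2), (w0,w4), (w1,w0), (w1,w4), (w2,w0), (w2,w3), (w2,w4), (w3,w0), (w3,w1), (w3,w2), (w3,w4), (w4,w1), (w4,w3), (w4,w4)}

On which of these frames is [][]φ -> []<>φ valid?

F1, F4

Frame correspondent (Sahlqvist): forall x forall z (xRz -> exists w (x R^2 w & zRw)) — i.e. a generalized confluence (Geach) condition.
F1: satisfies the condition.
F2: fails — cRb but no w with cR²w and bRw.
F3: fails — uRv but no t with uR²t and vRt.
F4: satisfies the condition.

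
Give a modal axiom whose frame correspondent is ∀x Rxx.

The condition is reflexivity. The T schema □ψ → ψ defines it.

□ψ → ψ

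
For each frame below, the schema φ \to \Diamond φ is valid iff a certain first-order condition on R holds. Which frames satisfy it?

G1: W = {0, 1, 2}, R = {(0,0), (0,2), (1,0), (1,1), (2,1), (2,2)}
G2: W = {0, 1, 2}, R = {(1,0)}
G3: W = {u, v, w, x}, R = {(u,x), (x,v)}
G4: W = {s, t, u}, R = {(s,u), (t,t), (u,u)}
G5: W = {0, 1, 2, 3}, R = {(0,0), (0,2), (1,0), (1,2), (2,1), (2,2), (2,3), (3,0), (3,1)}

The schema corresponds to reflexivity: \forall x Rxx.
G1: satisfies the condition.
G2: fails — world 0 does not see itself.
G3: fails — world u does not see itself.
G4: fails — world s does not see itself.
G5: fails — world 1 does not see itself.
Valid on: G1.

G1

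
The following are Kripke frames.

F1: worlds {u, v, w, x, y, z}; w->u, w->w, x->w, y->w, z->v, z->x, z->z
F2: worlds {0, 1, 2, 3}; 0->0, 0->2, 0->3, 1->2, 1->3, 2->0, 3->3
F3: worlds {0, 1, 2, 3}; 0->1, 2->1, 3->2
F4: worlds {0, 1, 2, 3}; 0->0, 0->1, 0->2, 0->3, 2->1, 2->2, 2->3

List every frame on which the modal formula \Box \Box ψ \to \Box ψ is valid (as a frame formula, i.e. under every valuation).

F1, F4

The schema corresponds to density: \forall x \forall y (Rxy \to \exists z (Rxz \wedge Rzy)).
F1: ✓.
F2: fails — R12 but no z with R1z and Rz2.
F3: fails — R01 but no z with R0z and Rz1.
F4: ✓.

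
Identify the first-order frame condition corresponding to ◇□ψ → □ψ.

This is frame-equivalent to ◇ψ → □◇ψ (substitute ¬ψ for ψ and contrapose).
Suppose ◇ψ→□◇ψ is valid. Take Rxy, Rxz and set V(ψ)={y}. Then ◇ψ at x, so □◇ψ at x, so ◇ψ at z, so some w with Rzw has ψ; w=y, i.e. Rzy. By symmetry of the argument, Ryz.
Conversely, any frame satisfying ∀x ∀y ∀z (Rxy ∧ Rxz → Ryz) validates the schema.
So the correspondent is the Euclidean property.

the Euclidean property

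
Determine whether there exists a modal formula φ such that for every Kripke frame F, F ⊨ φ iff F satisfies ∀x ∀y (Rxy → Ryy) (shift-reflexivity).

Yes, by □(□p → p)

This is a Sahlqvist condition; the T□ axiom □(□p → p) defines it.
Suppose □(□p→p) is valid. Take Rxy and set V(p)={w : Ryw}. Then at y, □p holds; since □(□p→p) at x, □p→p at y, so p at y, i.e. Ryy.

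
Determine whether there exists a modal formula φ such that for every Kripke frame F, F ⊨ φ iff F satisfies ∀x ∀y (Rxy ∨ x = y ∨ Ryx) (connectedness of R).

If a class were modally definable it would be closed under disjoint unions (Goldblatt–Thomason).
Take 4 disjoint single-world reflexive frames: each is trivially connected, but their disjoint union has 4 worlds with no edge between distinct components, so it is not connected.
So the class is not modally definable.

Not modally definable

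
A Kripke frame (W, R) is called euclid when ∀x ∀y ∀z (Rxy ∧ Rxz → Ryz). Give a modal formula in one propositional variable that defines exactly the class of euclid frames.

This is the Euclidean property; the standard corresponding axiom is 5: ◇q → □◇q.
Suppose ◇q→□◇q is valid. Take Rxy, Rxz and set V(q)={y}. Then ◇q at x, so □◇q at x, so ◇q at z, so some w with Rzw has q; w=y, i.e. Rzy. By symmetry of the argument, Ryz.

◇q → □◇q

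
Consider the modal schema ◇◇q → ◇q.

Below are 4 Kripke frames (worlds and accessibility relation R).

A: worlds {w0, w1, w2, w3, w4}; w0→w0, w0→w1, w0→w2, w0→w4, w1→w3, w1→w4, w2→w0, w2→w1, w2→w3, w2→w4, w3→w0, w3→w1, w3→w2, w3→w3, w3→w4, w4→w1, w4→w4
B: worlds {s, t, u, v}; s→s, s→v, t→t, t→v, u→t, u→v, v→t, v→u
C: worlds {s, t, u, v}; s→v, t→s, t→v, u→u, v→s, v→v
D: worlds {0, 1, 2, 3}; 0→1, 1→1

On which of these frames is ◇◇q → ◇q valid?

D

This is the axiom for transitivity; its first-order frame correspondent is ∀x ∀y ∀z (Rxy ∧ Ryz → Rxz).
A: fails — Rw1w3 and Rw3w1 but not Rw1w1.
B: fails — Ruv and Rvu but not Ruu.
C: fails — Rsv and Rvs but not Rss.
D: satisfies the condition.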